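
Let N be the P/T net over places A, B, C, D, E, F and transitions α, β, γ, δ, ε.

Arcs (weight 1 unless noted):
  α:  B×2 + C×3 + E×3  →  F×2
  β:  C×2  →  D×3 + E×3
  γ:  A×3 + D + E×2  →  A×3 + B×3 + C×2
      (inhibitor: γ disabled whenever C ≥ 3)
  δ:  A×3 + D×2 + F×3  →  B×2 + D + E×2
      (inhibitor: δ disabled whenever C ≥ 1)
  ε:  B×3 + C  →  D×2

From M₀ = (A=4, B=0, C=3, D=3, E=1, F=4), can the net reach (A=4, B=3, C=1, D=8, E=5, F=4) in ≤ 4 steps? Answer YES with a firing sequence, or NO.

step 1: fire β:  (A=4, B=0, C=3, D=3, E=1, F=4) → (A=4, B=0, C=1, D=6, E=4, F=4)
step 2: fire γ:  (A=4, B=0, C=1, D=6, E=4, F=4) → (A=4, B=3, C=3, D=5, E=2, F=4)
step 3: fire β:  (A=4, B=3, C=3, D=5, E=2, F=4) → (A=4, B=3, C=1, D=8, E=5, F=4)

YES — reachable via ⟨β, γ, β⟩ (3 firings)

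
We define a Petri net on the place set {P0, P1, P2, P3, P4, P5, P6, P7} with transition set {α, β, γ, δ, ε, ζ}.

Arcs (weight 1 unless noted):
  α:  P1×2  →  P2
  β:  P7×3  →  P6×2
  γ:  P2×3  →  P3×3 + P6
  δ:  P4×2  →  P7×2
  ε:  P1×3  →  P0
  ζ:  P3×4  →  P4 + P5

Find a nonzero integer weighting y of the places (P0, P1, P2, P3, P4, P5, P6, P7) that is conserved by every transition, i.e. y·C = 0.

Incidence matrix C (rows=places, cols=transitions):
        α    β    γ    δ    ε    ζ
   P0   0    0    0    0    1    0
   P1  -2    0    0    0   -3    0
   P2   1    0   -3    0    0    0
   P3   0    0    3    0    0   -4
   P4   0    0    0   -2    0    1
   P5   0    0    0    0    0    1
   P6   0    2    1    0    0    0
   P7   0   -3    0    2    0    0

Candidate y = [3, 1, 2, 2, 0, 8, 0, 0]; check y·C column-wise:
  col α: 3·0 + 1·-2 + 2·1 + 2·0 + 8·0 = 0
  col β: 3·0 + 1·0 + 2·0 + 2·0 + 8·0 + 0·2 + 0·-3 = 0
  col γ: 3·0 + 1·0 + 2·-3 + 2·3 + 8·0 + 0·1 = 0
  col δ: 3·0 + 1·0 + 2·0 + 2·0 + 0·-2 + 8·0 + 0·2 = 0
  col ε: 3·1 + 1·-3 + 2·0 + 2·0 + 8·0 = 0
  col ζ: 3·0 + 1·0 + 2·0 + 2·-4 + 0·1 + 8·1 = 0

y = (P0:3, P1:1, P2:2, P3:2, P4:0, P5:8, P6:0, P7:0)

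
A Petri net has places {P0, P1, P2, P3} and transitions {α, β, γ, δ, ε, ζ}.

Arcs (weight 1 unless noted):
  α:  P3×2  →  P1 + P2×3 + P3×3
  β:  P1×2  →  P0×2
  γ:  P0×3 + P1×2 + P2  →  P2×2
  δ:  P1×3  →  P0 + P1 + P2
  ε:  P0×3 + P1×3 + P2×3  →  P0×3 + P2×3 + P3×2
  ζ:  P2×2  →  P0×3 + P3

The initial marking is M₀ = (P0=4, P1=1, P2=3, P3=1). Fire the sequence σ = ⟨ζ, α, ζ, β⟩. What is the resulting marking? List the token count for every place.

step 1: fire ζ:  (P0=4, P1=1, P2=3, P3=1) → (P0=7, P1=1, P2=1, P3=2)
step 2: fire α:  (P0=7, P1=1, P2=1, P3=2) → (P0=7, P1=2, P2=4, P3=3)
step 3: fire ζ:  (P0=7, P1=2, P2=4, P3=3) → (P0=10, P1=2, P2=2, P3=4)
step 4: fire β:  (P0=10, P1=2, P2=2, P3=4) → (P0=12, P1=0, P2=2, P3=4)

(P0=12, P1=0, P2=2, P3=4)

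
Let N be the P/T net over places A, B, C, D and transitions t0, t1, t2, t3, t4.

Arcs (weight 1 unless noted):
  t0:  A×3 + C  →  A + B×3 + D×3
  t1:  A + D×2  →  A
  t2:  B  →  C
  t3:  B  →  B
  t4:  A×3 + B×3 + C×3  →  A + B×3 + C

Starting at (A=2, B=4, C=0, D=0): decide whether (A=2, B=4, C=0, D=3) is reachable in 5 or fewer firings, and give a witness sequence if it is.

NO — not reachable within 5 firings

depth 0: 1 marking
depth 1: 2 markings reached so far
depth 2: 3 markings reached so far
depth 3: 4 markings reached so far
depth 4: 5 markings reached so far
depth 5: 5 markings reached so far
(frontier empty at depth 5; search complete)
target is not among the 5 markings reachable within 5 steps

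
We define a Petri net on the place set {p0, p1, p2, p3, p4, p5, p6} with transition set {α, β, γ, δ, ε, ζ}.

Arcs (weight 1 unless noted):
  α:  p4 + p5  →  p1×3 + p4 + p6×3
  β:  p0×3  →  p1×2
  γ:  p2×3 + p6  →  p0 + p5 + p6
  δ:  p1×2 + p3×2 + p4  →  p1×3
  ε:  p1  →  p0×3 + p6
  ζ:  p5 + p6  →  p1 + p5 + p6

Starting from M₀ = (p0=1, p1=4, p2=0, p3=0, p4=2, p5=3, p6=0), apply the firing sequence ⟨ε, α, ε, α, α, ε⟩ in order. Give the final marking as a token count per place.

step 1: fire ε:  (p0=1, p1=4, p2=0, p3=0, p4=2, p5=3, p6=0) → (p0=4, p1=3, p2=0, p3=0, p4=2, p5=3, p6=1)
step 2: fire α:  (p0=4, p1=3, p2=0, p3=0, p4=2, p5=3, p6=1) → (p0=4, p1=6, p2=0, p3=0, p4=2, p5=2, p6=4)
step 3: fire ε:  (p0=4, p1=6, p2=0, p3=0, p4=2, p5=2, p6=4) → (p0=7, p1=5, p2=0, p3=0, p4=2, p5=2, p6=5)
step 4: fire α:  (p0=7, p1=5, p2=0, p3=0, p4=2, p5=2, p6=5) → (p0=7, p1=8, p2=0, p3=0, p4=2, p5=1, p6=8)
step 5: fire α:  (p0=7, p1=8, p2=0, p3=0, p4=2, p5=1, p6=8) → (p0=7, p1=11, p2=0, p3=0, p4=2, p5=0, p6=11)
step 6: fire ε:  (p0=7, p1=11, p2=0, p3=0, p4=2, p5=0, p6=11) → (p0=10, p1=10, p2=0, p3=0, p4=2, p5=0, p6=12)

(p0=10, p1=10, p2=0, p3=0, p4=2, p5=0, p6=12)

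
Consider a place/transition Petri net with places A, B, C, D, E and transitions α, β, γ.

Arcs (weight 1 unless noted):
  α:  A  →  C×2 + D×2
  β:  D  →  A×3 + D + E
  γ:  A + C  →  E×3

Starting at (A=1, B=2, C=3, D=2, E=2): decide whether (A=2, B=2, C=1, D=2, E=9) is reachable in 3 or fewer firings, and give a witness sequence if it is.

YES — reachable via ⟨β, γ, γ⟩ (3 firings)

step 1: fire β:  (A=1, B=2, C=3, D=2, E=2) → (A=4, B=2, C=3, D=2, E=3)
step 2: fire γ:  (A=4, B=2, C=3, D=2, E=3) → (A=3, B=2, C=2, D=2, E=6)
step 3: fire γ:  (A=3, B=2, C=2, D=2, E=6) → (A=2, B=2, C=1, D=2, E=9)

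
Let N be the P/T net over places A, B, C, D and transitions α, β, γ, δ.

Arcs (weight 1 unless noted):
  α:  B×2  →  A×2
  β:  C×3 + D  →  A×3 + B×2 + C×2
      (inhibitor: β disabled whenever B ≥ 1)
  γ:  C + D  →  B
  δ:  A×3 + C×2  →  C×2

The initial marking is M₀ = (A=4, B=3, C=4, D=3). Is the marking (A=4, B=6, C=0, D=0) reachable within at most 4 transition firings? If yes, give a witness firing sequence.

depth 0: 1 marking
depth 1: 4 markings reached so far
depth 2: 8 markings reached so far
depth 3: 14 markings reached so far
depth 4: 21 markings reached so far
target is not among the 21 markings reachable within 4 steps

NO — not reachable within 4 firings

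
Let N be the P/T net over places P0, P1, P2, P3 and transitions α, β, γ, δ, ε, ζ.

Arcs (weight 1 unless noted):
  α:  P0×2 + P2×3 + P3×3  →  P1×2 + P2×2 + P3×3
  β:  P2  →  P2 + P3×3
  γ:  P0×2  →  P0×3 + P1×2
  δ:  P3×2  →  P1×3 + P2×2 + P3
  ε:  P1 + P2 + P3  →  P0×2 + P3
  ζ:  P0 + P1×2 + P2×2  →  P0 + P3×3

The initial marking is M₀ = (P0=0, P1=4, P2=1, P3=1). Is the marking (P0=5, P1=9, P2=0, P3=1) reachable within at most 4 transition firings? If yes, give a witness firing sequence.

YES — reachable via ⟨ε, γ, γ, γ⟩ (4 firings)

step 1: fire ε:  (P0=0, P1=4, P2=1, P3=1) → (P0=2, P1=3, P2=0, P3=1)
step 2: fire γ:  (P0=2, P1=3, P2=0, P3=1) → (P0=3, P1=5, P2=0, P3=1)
step 3: fire γ:  (P0=3, P1=5, P2=0, P3=1) → (P0=4, P1=7, P2=0, P3=1)
step 4: fire γ:  (P0=4, P1=7, P2=0, P3=1) → (P0=5, P1=9, P2=0, P3=1)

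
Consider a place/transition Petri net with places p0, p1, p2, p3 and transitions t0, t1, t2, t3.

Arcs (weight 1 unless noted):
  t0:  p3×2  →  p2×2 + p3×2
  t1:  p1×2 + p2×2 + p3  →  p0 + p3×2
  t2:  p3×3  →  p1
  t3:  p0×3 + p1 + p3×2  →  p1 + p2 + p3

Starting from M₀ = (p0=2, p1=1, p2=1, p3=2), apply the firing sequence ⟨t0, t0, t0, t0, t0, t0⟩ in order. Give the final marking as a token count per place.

(p0=2, p1=1, p2=13, p3=2)

step 1: fire t0:  (p0=2, p1=1, p2=1, p3=2) → (p0=2, p1=1, p2=3, p3=2)
step 2: fire t0:  (p0=2, p1=1, p2=3, p3=2) → (p0=2, p1=1, p2=5, p3=2)
step 3: fire t0:  (p0=2, p1=1, p2=5, p3=2) → (p0=2, p1=1, p2=7, p3=2)
step 4: fire t0:  (p0=2, p1=1, p2=7, p3=2) → (p0=2, p1=1, p2=9, p3=2)
step 5: fire t0:  (p0=2, p1=1, p2=9, p3=2) → (p0=2, p1=1, p2=11, p3=2)
step 6: fire t0:  (p0=2, p1=1, p2=11, p3=2) → (p0=2, p1=1, p2=13, p3=2)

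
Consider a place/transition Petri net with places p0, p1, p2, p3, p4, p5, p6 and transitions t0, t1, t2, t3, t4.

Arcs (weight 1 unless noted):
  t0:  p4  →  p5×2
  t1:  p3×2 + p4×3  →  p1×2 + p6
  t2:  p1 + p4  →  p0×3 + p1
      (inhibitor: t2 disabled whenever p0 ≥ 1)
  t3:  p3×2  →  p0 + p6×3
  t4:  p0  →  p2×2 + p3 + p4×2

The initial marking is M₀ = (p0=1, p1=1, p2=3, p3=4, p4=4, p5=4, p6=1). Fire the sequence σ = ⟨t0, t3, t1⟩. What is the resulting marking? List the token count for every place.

step 1: fire t0:  (p0=1, p1=1, p2=3, p3=4, p4=4, p5=4, p6=1) → (p0=1, p1=1, p2=3, p3=4, p4=3, p5=6, p6=1)
step 2: fire t3:  (p0=1, p1=1, p2=3, p3=4, p4=3, p5=6, p6=1) → (p0=2, p1=1, p2=3, p3=2, p4=3, p5=6, p6=4)
step 3: fire t1:  (p0=2, p1=1, p2=3, p3=2, p4=3, p5=6, p6=4) → (p0=2, p1=3, p2=3, p3=0, p4=0, p5=6, p6=5)

(p0=2, p1=3, p2=3, p3=0, p4=0, p5=6, p6=5)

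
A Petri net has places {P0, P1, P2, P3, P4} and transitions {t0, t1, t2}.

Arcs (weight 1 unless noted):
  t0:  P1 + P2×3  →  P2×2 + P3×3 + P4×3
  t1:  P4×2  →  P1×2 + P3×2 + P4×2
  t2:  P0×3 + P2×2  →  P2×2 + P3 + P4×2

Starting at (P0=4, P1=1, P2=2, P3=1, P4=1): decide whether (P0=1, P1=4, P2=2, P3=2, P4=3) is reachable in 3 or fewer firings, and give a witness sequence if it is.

NO — not reachable within 3 firings

depth 0: 1 marking
depth 1: 2 markings reached so far
depth 2: 3 markings reached so far
depth 3: 4 markings reached so far
target is not among the 4 markings reachable within 3 steps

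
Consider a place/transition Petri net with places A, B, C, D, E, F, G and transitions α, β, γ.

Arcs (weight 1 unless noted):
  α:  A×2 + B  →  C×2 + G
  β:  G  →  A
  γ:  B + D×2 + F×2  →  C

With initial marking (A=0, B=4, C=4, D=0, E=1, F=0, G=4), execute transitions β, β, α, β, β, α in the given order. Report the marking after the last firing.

step 1: fire β:  (A=0, B=4, C=4, D=0, E=1, F=0, G=4) → (A=1, B=4, C=4, D=0, E=1, F=0, G=3)
step 2: fire β:  (A=1, B=4, C=4, D=0, E=1, F=0, G=3) → (A=2, B=4, C=4, D=0, E=1, F=0, G=2)
step 3: fire α:  (A=2, B=4, C=4, D=0, E=1, F=0, G=2) → (A=0, B=3, C=6, D=0, E=1, F=0, G=3)
step 4: fire β:  (A=0, B=3, C=6, D=0, E=1, F=0, G=3) → (A=1, B=3, C=6, D=0, E=1, F=0, G=2)
step 5: fire β:  (A=1, B=3, C=6, D=0, E=1, F=0, G=2) → (A=2, B=3, C=6, D=0, E=1, F=0, G=1)
step 6: fire α:  (A=2, B=3, C=6, D=0, E=1, F=0, G=1) → (A=0, B=2, C=8, D=0, E=1, F=0, G=2)

(A=0, B=2, C=8, D=0, E=1, F=0, G=2)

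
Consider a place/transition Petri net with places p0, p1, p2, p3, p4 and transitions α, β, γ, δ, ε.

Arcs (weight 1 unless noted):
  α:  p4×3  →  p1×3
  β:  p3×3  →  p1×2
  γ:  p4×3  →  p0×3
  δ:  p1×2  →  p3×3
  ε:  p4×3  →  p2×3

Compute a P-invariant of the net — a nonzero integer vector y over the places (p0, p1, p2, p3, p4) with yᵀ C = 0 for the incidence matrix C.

Incidence matrix C (rows=places, cols=transitions):
        α    β    γ    δ    ε
   p0   0    0    3    0    0
   p1   3    2    0   -2    0
   p2   0    0    0    0    3
   p3   0   -3    0    3    0
   p4  -3    0   -3    0   -3

Candidate y = [3, 3, 3, 2, 3]; check y·C column-wise:
  col α: 3·0 + 3·3 + 3·0 + 2·0 + 3·-3 = 0
  col β: 3·0 + 3·2 + 3·0 + 2·-3 + 3·0 = 0
  col γ: 3·3 + 3·0 + 3·0 + 2·0 + 3·-3 = 0
  col δ: 3·0 + 3·-2 + 3·0 + 2·3 + 3·0 = 0
  col ε: 3·0 + 3·0 + 3·3 + 2·0 + 3·-3 = 0

y = (p0:3, p1:3, p2:3, p3:2, p4:3)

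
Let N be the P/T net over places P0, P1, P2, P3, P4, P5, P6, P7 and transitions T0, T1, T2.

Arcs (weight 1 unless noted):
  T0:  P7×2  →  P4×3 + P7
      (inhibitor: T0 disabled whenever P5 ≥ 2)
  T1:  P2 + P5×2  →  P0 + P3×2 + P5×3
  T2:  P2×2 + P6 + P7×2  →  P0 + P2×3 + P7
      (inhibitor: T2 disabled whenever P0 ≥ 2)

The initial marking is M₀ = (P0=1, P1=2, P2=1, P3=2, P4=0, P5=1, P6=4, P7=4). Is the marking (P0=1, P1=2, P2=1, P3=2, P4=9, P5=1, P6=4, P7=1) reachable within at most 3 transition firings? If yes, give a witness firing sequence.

step 1: fire T0:  (P0=1, P1=2, P2=1, P3=2, P4=0, P5=1, P6=4, P7=4) → (P0=1, P1=2, P2=1, P3=2, P4=3, P5=1, P6=4, P7=3)
step 2: fire T0:  (P0=1, P1=2, P2=1, P3=2, P4=3, P5=1, P6=4, P7=3) → (P0=1, P1=2, P2=1, P3=2, P4=6, P5=1, P6=4, P7=2)
step 3: fire T0:  (P0=1, P1=2, P2=1, P3=2, P4=6, P5=1, P6=4, P7=2) → (P0=1, P1=2, P2=1, P3=2, P4=9, P5=1, P6=4, P7=1)

YES — reachable via ⟨T0, T0, T0⟩ (3 firings)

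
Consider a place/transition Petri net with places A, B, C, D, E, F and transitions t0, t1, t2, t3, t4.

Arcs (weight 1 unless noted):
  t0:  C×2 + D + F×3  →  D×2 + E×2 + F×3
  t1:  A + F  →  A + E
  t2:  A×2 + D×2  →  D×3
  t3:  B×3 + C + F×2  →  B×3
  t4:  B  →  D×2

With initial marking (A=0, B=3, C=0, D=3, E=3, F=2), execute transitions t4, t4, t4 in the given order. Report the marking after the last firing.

step 1: fire t4:  (A=0, B=3, C=0, D=3, E=3, F=2) → (A=0, B=2, C=0, D=5, E=3, F=2)
step 2: fire t4:  (A=0, B=2, C=0, D=5, E=3, F=2) → (A=0, B=1, C=0, D=7, E=3, F=2)
step 3: fire t4:  (A=0, B=1, C=0, D=7, E=3, F=2) → (A=0, B=0, C=0, D=9, E=3, F=2)

(A=0, B=0, C=0, D=9, E=3, F=2)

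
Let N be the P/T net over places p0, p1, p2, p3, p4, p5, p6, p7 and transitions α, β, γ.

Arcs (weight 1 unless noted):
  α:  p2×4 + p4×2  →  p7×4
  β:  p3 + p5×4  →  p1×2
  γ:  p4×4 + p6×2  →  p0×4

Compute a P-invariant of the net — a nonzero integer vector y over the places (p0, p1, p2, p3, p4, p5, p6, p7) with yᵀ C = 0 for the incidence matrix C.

Incidence matrix C (rows=places, cols=transitions):
        α    β    γ
   p0   0    0    4
   p1   0    2    0
   p2  -4    0    0
   p3   0   -1    0
   p4  -2    0   -4
   p5   0   -4    0
   p6   0    0   -2
   p7   4    0    0

Candidate y = [0, 1, 0, 2, 0, 0, 0, 0]; check y·C column-wise:
  col α: 1·0 + 0·-4 + 2·0 + 0·-2 + 0·4 = 0
  col β: 1·2 + 2·-1 + 0·-4 = 0
  col γ: 0·4 + 1·0 + 2·0 + 0·-4 + 0·-2 = 0

y = (p0:0, p1:1, p2:0, p3:2, p4:0, p5:0, p6:0, p7:0)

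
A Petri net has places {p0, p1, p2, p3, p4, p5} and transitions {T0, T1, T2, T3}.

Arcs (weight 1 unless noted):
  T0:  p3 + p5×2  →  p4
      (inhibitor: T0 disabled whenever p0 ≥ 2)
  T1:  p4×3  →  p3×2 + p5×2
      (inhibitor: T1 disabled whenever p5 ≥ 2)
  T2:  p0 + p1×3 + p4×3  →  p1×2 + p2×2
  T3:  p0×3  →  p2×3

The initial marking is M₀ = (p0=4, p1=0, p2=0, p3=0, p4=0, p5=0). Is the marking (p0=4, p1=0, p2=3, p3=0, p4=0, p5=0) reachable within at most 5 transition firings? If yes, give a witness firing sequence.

NO — not reachable within 5 firings

depth 0: 1 marking
depth 1: 2 markings reached so far
depth 2: 2 markings reached so far
(frontier empty at depth 2; search complete)
target is not among the 2 markings reachable within 5 steps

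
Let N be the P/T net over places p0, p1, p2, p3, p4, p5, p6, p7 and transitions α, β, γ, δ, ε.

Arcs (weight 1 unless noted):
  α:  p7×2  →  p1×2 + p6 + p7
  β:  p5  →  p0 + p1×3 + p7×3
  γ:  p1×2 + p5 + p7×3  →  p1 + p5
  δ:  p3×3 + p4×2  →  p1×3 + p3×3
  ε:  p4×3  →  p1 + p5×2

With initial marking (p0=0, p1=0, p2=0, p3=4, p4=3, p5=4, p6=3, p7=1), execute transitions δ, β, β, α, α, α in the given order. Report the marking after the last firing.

step 1: fire δ:  (p0=0, p1=0, p2=0, p3=4, p4=3, p5=4, p6=3, p7=1) → (p0=0, p1=3, p2=0, p3=4, p4=1, p5=4, p6=3, p7=1)
step 2: fire β:  (p0=0, p1=3, p2=0, p3=4, p4=1, p5=4, p6=3, p7=1) → (p0=1, p1=6, p2=0, p3=4, p4=1, p5=3, p6=3, p7=4)
step 3: fire β:  (p0=1, p1=6, p2=0, p3=4, p4=1, p5=3, p6=3, p7=4) → (p0=2, p1=9, p2=0, p3=4, p4=1, p5=2, p6=3, p7=7)
step 4: fire α:  (p0=2, p1=9, p2=0, p3=4, p4=1, p5=2, p6=3, p7=7) → (p0=2, p1=11, p2=0, p3=4, p4=1, p5=2, p6=4, p7=6)
step 5: fire α:  (p0=2, p1=11, p2=0, p3=4, p4=1, p5=2, p6=4, p7=6) → (p0=2, p1=13, p2=0, p3=4, p4=1, p5=2, p6=5, p7=5)
step 6: fire α:  (p0=2, p1=13, p2=0, p3=4, p4=1, p5=2, p6=5, p7=5) → (p0=2, p1=15, p2=0, p3=4, p4=1, p5=2, p6=6, p7=4)

(p0=2, p1=15, p2=0, p3=4, p4=1, p5=2, p6=6, p7=4)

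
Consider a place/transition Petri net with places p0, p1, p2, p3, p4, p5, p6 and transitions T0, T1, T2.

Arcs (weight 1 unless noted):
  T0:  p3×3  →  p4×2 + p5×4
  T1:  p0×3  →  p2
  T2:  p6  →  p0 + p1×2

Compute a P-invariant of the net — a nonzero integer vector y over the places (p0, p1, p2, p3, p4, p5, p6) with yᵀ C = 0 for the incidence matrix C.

Incidence matrix C (rows=places, cols=transitions):
       T0   T1   T2
   p0   0   -3    1
   p1   0    0    2
   p2   0    1    0
   p3  -3    0    0
   p4   2    0    0
   p5   4    0    0
   p6   0    0   -1

Candidate y = [2, -1, 6, 0, 0, 0, 0]; check y·C column-wise:
  col T0: 2·0 + -1·0 + 6·0 + 0·-3 + 0·2 + 0·4 = 0
  col T1: 2·-3 + -1·0 + 6·1 = 0
  col T2: 2·1 + -1·2 + 6·0 + 0·-1 = 0

y = (p0:2, p1:-1, p2:6, p3:0, p4:0, p5:0, p6:0)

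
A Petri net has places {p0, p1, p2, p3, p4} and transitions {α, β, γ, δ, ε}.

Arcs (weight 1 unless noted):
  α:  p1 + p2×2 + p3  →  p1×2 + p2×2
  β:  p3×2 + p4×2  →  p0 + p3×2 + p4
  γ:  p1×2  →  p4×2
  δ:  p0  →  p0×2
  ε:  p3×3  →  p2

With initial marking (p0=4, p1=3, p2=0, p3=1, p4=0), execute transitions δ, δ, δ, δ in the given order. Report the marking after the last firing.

step 1: fire δ:  (p0=4, p1=3, p2=0, p3=1, p4=0) → (p0=5, p1=3, p2=0, p3=1, p4=0)
step 2: fire δ:  (p0=5, p1=3, p2=0, p3=1, p4=0) → (p0=6, p1=3, p2=0, p3=1, p4=0)
step 3: fire δ:  (p0=6, p1=3, p2=0, p3=1, p4=0) → (p0=7, p1=3, p2=0, p3=1, p4=0)
step 4: fire δ:  (p0=7, p1=3, p2=0, p3=1, p4=0) → (p0=8, p1=3, p2=0, p3=1, p4=0)

(p0=8, p1=3, p2=0, p3=1, p4=0)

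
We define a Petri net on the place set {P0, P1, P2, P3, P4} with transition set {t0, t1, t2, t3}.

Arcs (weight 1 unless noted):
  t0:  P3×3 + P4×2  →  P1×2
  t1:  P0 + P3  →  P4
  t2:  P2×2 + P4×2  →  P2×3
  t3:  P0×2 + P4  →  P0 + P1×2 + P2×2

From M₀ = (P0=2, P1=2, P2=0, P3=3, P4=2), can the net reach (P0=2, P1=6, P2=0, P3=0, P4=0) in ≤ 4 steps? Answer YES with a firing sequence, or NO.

depth 0: 1 marking
depth 1: 4 markings reached so far
depth 2: 6 markings reached so far
depth 3: 7 markings reached so far
depth 4: 7 markings reached so far
(frontier empty at depth 4; search complete)
target is not among the 7 markings reachable within 4 steps

NO — not reachable within 4 firings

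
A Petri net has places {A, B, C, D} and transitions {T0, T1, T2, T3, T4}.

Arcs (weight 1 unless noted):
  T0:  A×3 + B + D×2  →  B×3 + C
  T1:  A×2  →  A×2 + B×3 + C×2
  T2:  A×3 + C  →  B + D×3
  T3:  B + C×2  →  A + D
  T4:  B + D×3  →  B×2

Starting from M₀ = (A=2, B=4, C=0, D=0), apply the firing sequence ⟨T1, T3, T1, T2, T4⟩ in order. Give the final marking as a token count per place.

(A=0, B=11, C=1, D=1)

step 1: fire T1:  (A=2, B=4, C=0, D=0) → (A=2, B=7, C=2, D=0)
step 2: fire T3:  (A=2, B=7, C=2, D=0) → (A=3, B=6, C=0, D=1)
step 3: fire T1:  (A=3, B=6, C=0, D=1) → (A=3, B=9, C=2, D=1)
step 4: fire T2:  (A=3, B=9, C=2, D=1) → (A=0, B=10, C=1, D=4)
step 5: fire T4:  (A=0, B=10, C=1, D=4) → (A=0, B=11, C=1, D=1)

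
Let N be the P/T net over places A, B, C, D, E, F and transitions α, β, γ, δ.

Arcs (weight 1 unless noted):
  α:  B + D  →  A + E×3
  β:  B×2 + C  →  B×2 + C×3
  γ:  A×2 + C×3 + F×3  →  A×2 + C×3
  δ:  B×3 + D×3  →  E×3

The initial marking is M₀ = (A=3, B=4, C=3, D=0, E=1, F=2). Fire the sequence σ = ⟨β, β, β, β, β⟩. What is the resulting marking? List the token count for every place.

step 1: fire β:  (A=3, B=4, C=3, D=0, E=1, F=2) → (A=3, B=4, C=5, D=0, E=1, F=2)
step 2: fire β:  (A=3, B=4, C=5, D=0, E=1, F=2) → (A=3, B=4, C=7, D=0, E=1, F=2)
step 3: fire β:  (A=3, B=4, C=7, D=0, E=1, F=2) → (A=3, B=4, C=9, D=0, E=1, F=2)
step 4: fire β:  (A=3, B=4, C=9, D=0, E=1, F=2) → (A=3, B=4, C=11, D=0, E=1, F=2)
step 5: fire β:  (A=3, B=4, C=11, D=0, E=1, F=2) → (A=3, B=4, C=13, D=0, E=1, F=2)

(A=3, B=4, C=13, D=0, E=1, F=2)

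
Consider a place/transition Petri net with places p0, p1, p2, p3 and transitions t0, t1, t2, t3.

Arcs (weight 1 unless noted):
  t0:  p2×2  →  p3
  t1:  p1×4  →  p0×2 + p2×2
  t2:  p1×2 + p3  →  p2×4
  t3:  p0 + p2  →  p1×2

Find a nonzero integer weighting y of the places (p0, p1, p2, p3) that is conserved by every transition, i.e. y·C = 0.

y = (p0:1, p1:1, p2:1, p3:2)

Incidence matrix C (rows=places, cols=transitions):
       t0   t1   t2   t3
   p0   0    2    0   -1
   p1   0   -4   -2    2
   p2  -2    2    4   -1
   p3   1    0   -1    0

Candidate y = [1, 1, 1, 2]; check y·C column-wise:
  col t0: 1·0 + 1·0 + 1·-2 + 2·1 = 0
  col t1: 1·2 + 1·-4 + 1·2 + 2·0 = 0
  col t2: 1·0 + 1·-2 + 1·4 + 2·-1 = 0
  col t3: 1·-1 + 1·2 + 1·-1 + 2·0 = 0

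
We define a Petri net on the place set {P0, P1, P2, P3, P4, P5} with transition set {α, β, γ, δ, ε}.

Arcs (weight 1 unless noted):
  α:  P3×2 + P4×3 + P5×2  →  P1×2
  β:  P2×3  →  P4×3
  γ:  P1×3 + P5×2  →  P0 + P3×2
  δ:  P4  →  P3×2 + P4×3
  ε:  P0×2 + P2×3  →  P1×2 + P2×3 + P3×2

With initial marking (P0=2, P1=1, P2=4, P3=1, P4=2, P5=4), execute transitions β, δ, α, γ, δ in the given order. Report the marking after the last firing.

(P0=3, P1=0, P2=1, P3=5, P4=6, P5=0)

step 1: fire β:  (P0=2, P1=1, P2=4, P3=1, P4=2, P5=4) → (P0=2, P1=1, P2=1, P3=1, P4=5, P5=4)
step 2: fire δ:  (P0=2, P1=1, P2=1, P3=1, P4=5, P5=4) → (P0=2, P1=1, P2=1, P3=3, P4=7, P5=4)
step 3: fire α:  (P0=2, P1=1, P2=1, P3=3, P4=7, P5=4) → (P0=2, P1=3, P2=1, P3=1, P4=4, P5=2)
step 4: fire γ:  (P0=2, P1=3, P2=1, P3=1, P4=4, P5=2) → (P0=3, P1=0, P2=1, P3=3, P4=4, P5=0)
step 5: fire δ:  (P0=3, P1=0, P2=1, P3=3, P4=4, P5=0) → (P0=3, P1=0, P2=1, P3=5, P4=6, P5=0)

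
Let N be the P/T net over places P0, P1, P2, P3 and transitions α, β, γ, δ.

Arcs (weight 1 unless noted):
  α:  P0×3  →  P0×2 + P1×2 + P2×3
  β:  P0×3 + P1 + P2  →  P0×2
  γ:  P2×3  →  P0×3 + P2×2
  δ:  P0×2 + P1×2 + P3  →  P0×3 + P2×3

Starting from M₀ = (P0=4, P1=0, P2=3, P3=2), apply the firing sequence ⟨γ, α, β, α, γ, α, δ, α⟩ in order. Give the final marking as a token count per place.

step 1: fire γ:  (P0=4, P1=0, P2=3, P3=2) → (P0=7, P1=0, P2=2, P3=2)
step 2: fire α:  (P0=7, P1=0, P2=2, P3=2) → (P0=6, P1=2, P2=5, P3=2)
step 3: fire β:  (P0=6, P1=2, P2=5, P3=2) → (P0=5, P1=1, P2=4, P3=2)
step 4: fire α:  (P0=5, P1=1, P2=4, P3=2) → (P0=4, P1=3, P2=7, P3=2)
step 5: fire γ:  (P0=4, P1=3, P2=7, P3=2) → (P0=7, P1=3, P2=6, P3=2)
step 6: fire α:  (P0=7, P1=3, P2=6, P3=2) → (P0=6, P1=5, P2=9, P3=2)
step 7: fire δ:  (P0=6, P1=5, P2=9, P3=2) → (P0=7, P1=3, P2=12, P3=1)
step 8: fire α:  (P0=7, P1=3, P2=12, P3=1) → (P0=6, P1=5, P2=15, P3=1)

(P0=6, P1=5, P2=15, P3=1)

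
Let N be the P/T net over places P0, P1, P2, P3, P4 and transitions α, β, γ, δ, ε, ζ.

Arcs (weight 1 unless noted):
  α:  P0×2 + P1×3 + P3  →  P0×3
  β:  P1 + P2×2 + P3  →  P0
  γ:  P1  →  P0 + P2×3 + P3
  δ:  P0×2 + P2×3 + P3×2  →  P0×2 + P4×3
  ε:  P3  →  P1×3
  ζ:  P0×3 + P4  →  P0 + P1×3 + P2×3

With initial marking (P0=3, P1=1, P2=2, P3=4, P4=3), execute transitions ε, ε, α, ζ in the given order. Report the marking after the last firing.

step 1: fire ε:  (P0=3, P1=1, P2=2, P3=4, P4=3) → (P0=3, P1=4, P2=2, P3=3, P4=3)
step 2: fire ε:  (P0=3, P1=4, P2=2, P3=3, P4=3) → (P0=3, P1=7, P2=2, P3=2, P4=3)
step 3: fire α:  (P0=3, P1=7, P2=2, P3=2, P4=3) → (P0=4, P1=4, P2=2, P3=1, P4=3)
step 4: fire ζ:  (P0=4, P1=4, P2=2, P3=1, P4=3) → (P0=2, P1=7, P2=5, P3=1, P4=2)

(P0=2, P1=7, P2=5, P3=1, P4=2)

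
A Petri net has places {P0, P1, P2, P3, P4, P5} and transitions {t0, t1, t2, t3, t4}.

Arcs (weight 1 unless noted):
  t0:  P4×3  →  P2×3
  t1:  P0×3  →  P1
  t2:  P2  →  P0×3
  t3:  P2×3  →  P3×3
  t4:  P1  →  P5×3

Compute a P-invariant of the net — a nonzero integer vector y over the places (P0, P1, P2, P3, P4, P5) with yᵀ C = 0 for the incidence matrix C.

Incidence matrix C (rows=places, cols=transitions):
       t0   t1   t2   t3   t4
   P0   0   -3    3    0    0
   P1   0    1    0    0   -1
   P2   3    0   -1   -3    0
   P3   0    0    0    3    0
   P4  -3    0    0    0    0
   P5   0    0    0    0    3

Candidate y = [1, 3, 3, 3, 3, 1]; check y·C column-wise:
  col t0: 1·0 + 3·0 + 3·3 + 3·0 + 3·-3 + 1·0 = 0
  col t1: 1·-3 + 3·1 + 3·0 + 3·0 + 3·0 + 1·0 = 0
  col t2: 1·3 + 3·0 + 3·-1 + 3·0 + 3·0 + 1·0 = 0
  col t3: 1·0 + 3·0 + 3·-3 + 3·3 + 3·0 + 1·0 = 0
  col t4: 1·0 + 3·-1 + 3·0 + 3·0 + 3·0 + 1·3 = 0

y = (P0:1, P1:3, P2:3, P3:3, P4:3, P5:1)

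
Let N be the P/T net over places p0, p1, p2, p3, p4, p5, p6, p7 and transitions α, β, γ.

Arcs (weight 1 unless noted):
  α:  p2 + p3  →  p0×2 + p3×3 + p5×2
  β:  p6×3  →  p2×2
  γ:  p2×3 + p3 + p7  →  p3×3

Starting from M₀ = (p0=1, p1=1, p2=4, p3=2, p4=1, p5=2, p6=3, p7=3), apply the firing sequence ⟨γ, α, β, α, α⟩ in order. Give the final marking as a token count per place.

(p0=7, p1=1, p2=0, p3=10, p4=1, p5=8, p6=0, p7=2)

step 1: fire γ:  (p0=1, p1=1, p2=4, p3=2, p4=1, p5=2, p6=3, p7=3) → (p0=1, p1=1, p2=1, p3=4, p4=1, p5=2, p6=3, p7=2)
step 2: fire α:  (p0=1, p1=1, p2=1, p3=4, p4=1, p5=2, p6=3, p7=2) → (p0=3, p1=1, p2=0, p3=6, p4=1, p5=4, p6=3, p7=2)
step 3: fire β:  (p0=3, p1=1, p2=0, p3=6, p4=1, p5=4, p6=3, p7=2) → (p0=3, p1=1, p2=2, p3=6, p4=1, p5=4, p6=0, p7=2)
step 4: fire α:  (p0=3, p1=1, p2=2, p3=6, p4=1, p5=4, p6=0, p7=2) → (p0=5, p1=1, p2=1, p3=8, p4=1, p5=6, p6=0, p7=2)
step 5: fire α:  (p0=5, p1=1, p2=1, p3=8, p4=1, p5=6, p6=0, p7=2) → (p0=7, p1=1, p2=0, p3=10, p4=1, p5=8, p6=0, p7=2)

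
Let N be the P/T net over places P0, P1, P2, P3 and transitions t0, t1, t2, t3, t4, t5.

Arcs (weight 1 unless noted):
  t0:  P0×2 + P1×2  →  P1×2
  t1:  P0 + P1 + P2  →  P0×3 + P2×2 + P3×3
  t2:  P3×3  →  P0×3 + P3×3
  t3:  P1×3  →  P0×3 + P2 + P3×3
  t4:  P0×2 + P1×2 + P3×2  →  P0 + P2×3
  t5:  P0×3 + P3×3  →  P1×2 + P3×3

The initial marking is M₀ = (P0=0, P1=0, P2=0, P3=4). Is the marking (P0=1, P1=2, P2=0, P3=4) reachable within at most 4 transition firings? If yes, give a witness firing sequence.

YES — reachable via ⟨t2, t2, t5, t0⟩ (4 firings)

step 1: fire t2:  (P0=0, P1=0, P2=0, P3=4) → (P0=3, P1=0, P2=0, P3=4)
step 2: fire t2:  (P0=3, P1=0, P2=0, P3=4) → (P0=6, P1=0, P2=0, P3=4)
step 3: fire t5:  (P0=6, P1=0, P2=0, P3=4) → (P0=3, P1=2, P2=0, P3=4)
step 4: fire t0:  (P0=3, P1=2, P2=0, P3=4) → (P0=1, P1=2, P2=0, P3=4)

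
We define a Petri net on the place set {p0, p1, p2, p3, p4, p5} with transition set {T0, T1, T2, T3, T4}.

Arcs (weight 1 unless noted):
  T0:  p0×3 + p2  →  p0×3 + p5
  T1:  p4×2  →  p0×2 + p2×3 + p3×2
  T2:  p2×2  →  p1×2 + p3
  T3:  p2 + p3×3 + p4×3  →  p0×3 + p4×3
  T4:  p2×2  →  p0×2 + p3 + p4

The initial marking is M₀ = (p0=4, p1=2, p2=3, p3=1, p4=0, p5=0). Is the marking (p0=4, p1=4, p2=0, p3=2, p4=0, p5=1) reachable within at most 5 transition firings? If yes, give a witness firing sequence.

YES — reachable via ⟨T0, T2⟩ (2 firings)

step 1: fire T0:  (p0=4, p1=2, p2=3, p3=1, p4=0, p5=0) → (p0=4, p1=2, p2=2, p3=1, p4=0, p5=1)
step 2: fire T2:  (p0=4, p1=2, p2=2, p3=1, p4=0, p5=1) → (p0=4, p1=4, p2=0, p3=2, p4=0, p5=1)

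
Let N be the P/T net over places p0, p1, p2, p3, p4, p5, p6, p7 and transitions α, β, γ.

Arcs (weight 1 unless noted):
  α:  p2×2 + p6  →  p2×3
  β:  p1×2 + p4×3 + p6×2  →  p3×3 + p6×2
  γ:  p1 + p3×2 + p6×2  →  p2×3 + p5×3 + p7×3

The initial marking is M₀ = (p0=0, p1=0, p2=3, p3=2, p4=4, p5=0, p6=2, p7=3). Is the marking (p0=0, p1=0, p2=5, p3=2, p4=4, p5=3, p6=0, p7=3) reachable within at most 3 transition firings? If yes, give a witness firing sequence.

NO — not reachable within 3 firings

depth 0: 1 marking
depth 1: 2 markings reached so far
depth 2: 3 markings reached so far
depth 3: 3 markings reached so far
(frontier empty at depth 3; search complete)
target is not among the 3 markings reachable within 3 steps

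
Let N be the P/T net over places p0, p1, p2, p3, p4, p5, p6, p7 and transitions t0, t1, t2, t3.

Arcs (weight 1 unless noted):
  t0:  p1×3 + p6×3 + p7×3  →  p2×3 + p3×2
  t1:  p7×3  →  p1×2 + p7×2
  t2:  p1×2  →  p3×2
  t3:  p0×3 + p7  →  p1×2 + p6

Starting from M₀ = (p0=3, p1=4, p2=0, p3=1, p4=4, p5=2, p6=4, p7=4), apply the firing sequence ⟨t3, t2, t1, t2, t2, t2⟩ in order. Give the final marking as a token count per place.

(p0=0, p1=0, p2=0, p3=9, p4=4, p5=2, p6=5, p7=2)

step 1: fire t3:  (p0=3, p1=4, p2=0, p3=1, p4=4, p5=2, p6=4, p7=4) → (p0=0, p1=6, p2=0, p3=1, p4=4, p5=2, p6=5, p7=3)
step 2: fire t2:  (p0=0, p1=6, p2=0, p3=1, p4=4, p5=2, p6=5, p7=3) → (p0=0, p1=4, p2=0, p3=3, p4=4, p5=2, p6=5, p7=3)
step 3: fire t1:  (p0=0, p1=4, p2=0, p3=3, p4=4, p5=2, p6=5, p7=3) → (p0=0, p1=6, p2=0, p3=3, p4=4, p5=2, p6=5, p7=2)
step 4: fire t2:  (p0=0, p1=6, p2=0, p3=3, p4=4, p5=2, p6=5, p7=2) → (p0=0, p1=4, p2=0, p3=5, p4=4, p5=2, p6=5, p7=2)
step 5: fire t2:  (p0=0, p1=4, p2=0, p3=5, p4=4, p5=2, p6=5, p7=2) → (p0=0, p1=2, p2=0, p3=7, p4=4, p5=2, p6=5, p7=2)
step 6: fire t2:  (p0=0, p1=2, p2=0, p3=7, p4=4, p5=2, p6=5, p7=2) → (p0=0, p1=0, p2=0, p3=9, p4=4, p5=2, p6=5, p7=2)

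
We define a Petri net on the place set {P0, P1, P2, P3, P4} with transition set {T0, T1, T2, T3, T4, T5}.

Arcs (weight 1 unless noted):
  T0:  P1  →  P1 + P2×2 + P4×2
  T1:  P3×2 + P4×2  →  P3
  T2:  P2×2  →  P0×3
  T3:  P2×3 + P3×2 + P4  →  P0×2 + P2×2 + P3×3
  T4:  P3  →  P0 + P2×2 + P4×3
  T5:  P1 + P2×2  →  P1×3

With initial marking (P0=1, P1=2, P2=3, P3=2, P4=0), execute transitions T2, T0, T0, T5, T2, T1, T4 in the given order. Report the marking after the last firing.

(P0=8, P1=4, P2=3, P3=0, P4=5)

step 1: fire T2:  (P0=1, P1=2, P2=3, P3=2, P4=0) → (P0=4, P1=2, P2=1, P3=2, P4=0)
step 2: fire T0:  (P0=4, P1=2, P2=1, P3=2, P4=0) → (P0=4, P1=2, P2=3, P3=2, P4=2)
step 3: fire T0:  (P0=4, P1=2, P2=3, P3=2, P4=2) → (P0=4, P1=2, P2=5, P3=2, P4=4)
step 4: fire T5:  (P0=4, P1=2, P2=5, P3=2, P4=4) → (P0=4, P1=4, P2=3, P3=2, P4=4)
step 5: fire T2:  (P0=4, P1=4, P2=3, P3=2, P4=4) → (P0=7, P1=4, P2=1, P3=2, P4=4)
step 6: fire T1:  (P0=7, P1=4, P2=1, P3=2, P4=4) → (P0=7, P1=4, P2=1, P3=1, P4=2)
step 7: fire T4:  (P0=7, P1=4, P2=1, P3=1, P4=2) → (P0=8, P1=4, P2=3, P3=0, P4=5)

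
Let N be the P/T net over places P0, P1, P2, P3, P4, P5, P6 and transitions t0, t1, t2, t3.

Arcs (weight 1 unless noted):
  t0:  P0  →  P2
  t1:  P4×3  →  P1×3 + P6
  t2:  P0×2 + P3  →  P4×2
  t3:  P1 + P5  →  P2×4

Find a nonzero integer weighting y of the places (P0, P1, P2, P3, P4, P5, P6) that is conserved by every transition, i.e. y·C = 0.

y = (P0:1, P1:4, P2:1, P3:6, P4:4, P5:0, P6:0)

Incidence matrix C (rows=places, cols=transitions):
       t0   t1   t2   t3
   P0  -1    0   -2    0
   P1   0    3    0   -1
   P2   1    0    0    4
   P3   0    0   -1    0
   P4   0   -3    2    0
   P5   0    0    0   -1
   P6   0    1    0    0

Candidate y = [1, 4, 1, 6, 4, 0, 0]; check y·C column-wise:
  col t0: 1·-1 + 4·0 + 1·1 + 6·0 + 4·0 = 0
  col t1: 1·0 + 4·3 + 1·0 + 6·0 + 4·-3 + 0·1 = 0
  col t2: 1·-2 + 4·0 + 1·0 + 6·-1 + 4·2 = 0
  col t3: 1·0 + 4·-1 + 1·4 + 6·0 + 4·0 + 0·-1 = 0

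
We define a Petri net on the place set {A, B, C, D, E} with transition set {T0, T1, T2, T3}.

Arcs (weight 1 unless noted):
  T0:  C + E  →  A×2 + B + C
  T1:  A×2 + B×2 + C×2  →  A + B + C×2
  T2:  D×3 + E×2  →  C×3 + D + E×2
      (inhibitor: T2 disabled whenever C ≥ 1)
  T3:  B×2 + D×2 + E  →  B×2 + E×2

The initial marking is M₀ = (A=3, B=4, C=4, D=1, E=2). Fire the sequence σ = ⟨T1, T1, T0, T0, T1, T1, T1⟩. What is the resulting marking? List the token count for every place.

(A=2, B=1, C=4, D=1, E=0)

step 1: fire T1:  (A=3, B=4, C=4, D=1, E=2) → (A=2, B=3, C=4, D=1, E=2)
step 2: fire T1:  (A=2, B=3, C=4, D=1, E=2) → (A=1, B=2, C=4, D=1, E=2)
step 3: fire T0:  (A=1, B=2, C=4, D=1, E=2) → (A=3, B=3, C=4, D=1, E=1)
step 4: fire T0:  (A=3, B=3, C=4, D=1, E=1) → (A=5, B=4, C=4, D=1, E=0)
step 5: fire T1:  (A=5, B=4, C=4, D=1, E=0) → (A=4, B=3, C=4, D=1, E=0)
step 6: fire T1:  (A=4, B=3, C=4, D=1, E=0) → (A=3, B=2, C=4, D=1, E=0)
step 7: fire T1:  (A=3, B=2, C=4, D=1, E=0) → (A=2, B=1, C=4, D=1, E=0)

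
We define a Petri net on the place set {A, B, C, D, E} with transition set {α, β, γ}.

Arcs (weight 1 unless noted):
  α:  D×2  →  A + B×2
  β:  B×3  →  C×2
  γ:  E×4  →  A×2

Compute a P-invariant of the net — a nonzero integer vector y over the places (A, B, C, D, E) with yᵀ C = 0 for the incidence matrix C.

Incidence matrix C (rows=places, cols=transitions):
        α    β    γ
    A   1    0    2
    B   2   -3    0
    C   0    2    0
    D  -2    0    0
    E   0    0   -4

Candidate y = [0, 2, 3, 2, 0]; check y·C column-wise:
  col α: 0·1 + 2·2 + 3·0 + 2·-2 = 0
  col β: 2·-3 + 3·2 + 2·0 = 0
  col γ: 0·2 + 2·0 + 3·0 + 2·0 + 0·-4 = 0

y = (A:0, B:2, C:3, D:2, E:0)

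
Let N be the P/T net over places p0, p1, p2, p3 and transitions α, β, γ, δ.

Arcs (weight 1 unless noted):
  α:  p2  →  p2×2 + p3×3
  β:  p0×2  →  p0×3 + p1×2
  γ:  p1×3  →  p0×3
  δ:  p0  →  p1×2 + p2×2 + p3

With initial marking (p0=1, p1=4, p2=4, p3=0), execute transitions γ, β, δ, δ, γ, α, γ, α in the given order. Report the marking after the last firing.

(p0=9, p1=1, p2=10, p3=8)

step 1: fire γ:  (p0=1, p1=4, p2=4, p3=0) → (p0=4, p1=1, p2=4, p3=0)
step 2: fire β:  (p0=4, p1=1, p2=4, p3=0) → (p0=5, p1=3, p2=4, p3=0)
step 3: fire δ:  (p0=5, p1=3, p2=4, p3=0) → (p0=4, p1=5, p2=6, p3=1)
step 4: fire δ:  (p0=4, p1=5, p2=6, p3=1) → (p0=3, p1=7, p2=8, p3=2)
step 5: fire γ:  (p0=3, p1=7, p2=8, p3=2) → (p0=6, p1=4, p2=8, p3=2)
step 6: fire α:  (p0=6, p1=4, p2=8, p3=2) → (p0=6, p1=4, p2=9, p3=5)
step 7: fire γ:  (p0=6, p1=4, p2=9, p3=5) → (p0=9, p1=1, p2=9, p3=5)
step 8: fire α:  (p0=9, p1=1, p2=9, p3=5) → (p0=9, p1=1, p2=10, p3=8)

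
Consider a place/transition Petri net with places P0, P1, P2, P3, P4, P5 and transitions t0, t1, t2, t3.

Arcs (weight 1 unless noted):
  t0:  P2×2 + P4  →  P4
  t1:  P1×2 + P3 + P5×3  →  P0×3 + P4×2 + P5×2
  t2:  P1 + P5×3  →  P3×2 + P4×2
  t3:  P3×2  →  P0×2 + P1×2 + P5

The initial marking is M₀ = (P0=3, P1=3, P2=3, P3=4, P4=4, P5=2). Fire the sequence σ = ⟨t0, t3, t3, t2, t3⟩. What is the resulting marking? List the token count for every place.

(P0=9, P1=8, P2=1, P3=0, P4=6, P5=2)

step 1: fire t0:  (P0=3, P1=3, P2=3, P3=4, P4=4, P5=2) → (P0=3, P1=3, P2=1, P3=4, P4=4, P5=2)
step 2: fire t3:  (P0=3, P1=3, P2=1, P3=4, P4=4, P5=2) → (P0=5, P1=5, P2=1, P3=2, P4=4, P5=3)
step 3: fire t3:  (P0=5, P1=5, P2=1, P3=2, P4=4, P5=3) → (P0=7, P1=7, P2=1, P3=0, P4=4, P5=4)
step 4: fire t2:  (P0=7, P1=7, P2=1, P3=0, P4=4, P5=4) → (P0=7, P1=6, P2=1, P3=2, P4=6, P5=1)
step 5: fire t3:  (P0=7, P1=6, P2=1, P3=2, P4=6, P5=1) → (P0=9, P1=8, P2=1, P3=0, P4=6, P5=2)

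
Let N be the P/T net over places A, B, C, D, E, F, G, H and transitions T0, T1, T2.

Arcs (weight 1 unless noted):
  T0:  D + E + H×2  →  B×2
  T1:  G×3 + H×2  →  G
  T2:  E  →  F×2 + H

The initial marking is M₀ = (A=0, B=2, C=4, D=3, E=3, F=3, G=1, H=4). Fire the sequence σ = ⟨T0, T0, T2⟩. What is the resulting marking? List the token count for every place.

step 1: fire T0:  (A=0, B=2, C=4, D=3, E=3, F=3, G=1, H=4) → (A=0, B=4, C=4, D=2, E=2, F=3, G=1, H=2)
step 2: fire T0:  (A=0, B=4, C=4, D=2, E=2, F=3, G=1, H=2) → (A=0, B=6, C=4, D=1, E=1, F=3, G=1, H=0)
step 3: fire T2:  (A=0, B=6, C=4, D=1, E=1, F=3, G=1, H=0) → (A=0, B=6, C=4, D=1, E=0, F=5, G=1, H=1)

(A=0, B=6, C=4, D=1, E=0, F=5, G=1, H=1)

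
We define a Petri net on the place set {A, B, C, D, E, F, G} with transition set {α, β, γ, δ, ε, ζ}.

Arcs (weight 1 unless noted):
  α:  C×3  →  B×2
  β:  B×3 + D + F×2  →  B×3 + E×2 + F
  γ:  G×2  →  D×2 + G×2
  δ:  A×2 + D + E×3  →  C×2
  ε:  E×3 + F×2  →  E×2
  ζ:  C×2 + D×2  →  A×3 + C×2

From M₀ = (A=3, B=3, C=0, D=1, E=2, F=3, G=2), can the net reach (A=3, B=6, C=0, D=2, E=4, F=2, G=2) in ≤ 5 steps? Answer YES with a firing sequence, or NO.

NO — not reachable within 5 firings

depth 0: 1 marking
depth 1: 3 markings reached so far
depth 2: 6 markings reached so far
depth 3: 11 markings reached so far
depth 4: 18 markings reached so far
depth 5: 26 markings reached so far
target is not among the 26 markings reachable within 5 steps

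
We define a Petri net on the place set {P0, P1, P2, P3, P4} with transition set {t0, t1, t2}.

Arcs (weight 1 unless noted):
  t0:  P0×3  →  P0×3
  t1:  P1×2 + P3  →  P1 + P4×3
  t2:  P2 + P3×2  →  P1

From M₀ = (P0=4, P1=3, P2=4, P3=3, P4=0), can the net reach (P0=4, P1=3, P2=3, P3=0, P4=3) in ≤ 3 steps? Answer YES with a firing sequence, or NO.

YES — reachable via ⟨t1, t2⟩ (2 firings)

step 1: fire t1:  (P0=4, P1=3, P2=4, P3=3, P4=0) → (P0=4, P1=2, P2=4, P3=2, P4=3)
step 2: fire t2:  (P0=4, P1=2, P2=4, P3=2, P4=3) → (P0=4, P1=3, P2=3, P3=0, P4=3)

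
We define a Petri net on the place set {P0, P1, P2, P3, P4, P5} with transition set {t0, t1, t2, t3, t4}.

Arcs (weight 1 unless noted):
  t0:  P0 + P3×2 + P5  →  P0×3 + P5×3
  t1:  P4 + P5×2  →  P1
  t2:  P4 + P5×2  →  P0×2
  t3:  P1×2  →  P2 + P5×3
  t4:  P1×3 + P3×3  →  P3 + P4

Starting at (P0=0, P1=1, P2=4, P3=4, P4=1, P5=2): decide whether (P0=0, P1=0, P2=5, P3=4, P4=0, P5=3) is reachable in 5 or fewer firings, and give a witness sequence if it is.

step 1: fire t1:  (P0=0, P1=1, P2=4, P3=4, P4=1, P5=2) → (P0=0, P1=2, P2=4, P3=4, P4=0, P5=0)
step 2: fire t3:  (P0=0, P1=2, P2=4, P3=4, P4=0, P5=0) → (P0=0, P1=0, P2=5, P3=4, P4=0, P5=3)

YES — reachable via ⟨t1, t3⟩ (2 firings)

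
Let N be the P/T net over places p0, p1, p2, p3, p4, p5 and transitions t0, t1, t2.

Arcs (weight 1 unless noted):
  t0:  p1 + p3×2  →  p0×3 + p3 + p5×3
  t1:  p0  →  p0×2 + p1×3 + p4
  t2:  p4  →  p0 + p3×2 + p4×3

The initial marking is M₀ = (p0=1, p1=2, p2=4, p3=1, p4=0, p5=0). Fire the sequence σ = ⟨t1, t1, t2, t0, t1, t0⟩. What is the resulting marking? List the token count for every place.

(p0=11, p1=9, p2=4, p3=1, p4=5, p5=6)

step 1: fire t1:  (p0=1, p1=2, p2=4, p3=1, p4=0, p5=0) → (p0=2, p1=5, p2=4, p3=1, p4=1, p5=0)
step 2: fire t1:  (p0=2, p1=5, p2=4, p3=1, p4=1, p5=0) → (p0=3, p1=8, p2=4, p3=1, p4=2, p5=0)
step 3: fire t2:  (p0=3, p1=8, p2=4, p3=1, p4=2, p5=0) → (p0=4, p1=8, p2=4, p3=3, p4=4, p5=0)
step 4: fire t0:  (p0=4, p1=8, p2=4, p3=3, p4=4, p5=0) → (p0=7, p1=7, p2=4, p3=2, p4=4, p5=3)
step 5: fire t1:  (p0=7, p1=7, p2=4, p3=2, p4=4, p5=3) → (p0=8, p1=10, p2=4, p3=2, p4=5, p5=3)
step 6: fire t0:  (p0=8, p1=10, p2=4, p3=2, p4=5, p5=3) → (p0=11, p1=9, p2=4, p3=1, p4=5, p5=6)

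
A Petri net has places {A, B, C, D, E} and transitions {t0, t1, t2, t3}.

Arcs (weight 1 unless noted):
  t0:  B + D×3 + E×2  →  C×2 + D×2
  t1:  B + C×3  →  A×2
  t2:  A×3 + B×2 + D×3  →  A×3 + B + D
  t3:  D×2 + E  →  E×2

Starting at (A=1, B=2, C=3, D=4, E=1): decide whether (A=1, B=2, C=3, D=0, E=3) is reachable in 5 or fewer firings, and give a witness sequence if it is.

step 1: fire t3:  (A=1, B=2, C=3, D=4, E=1) → (A=1, B=2, C=3, D=2, E=2)
step 2: fire t3:  (A=1, B=2, C=3, D=2, E=2) → (A=1, B=2, C=3, D=0, E=3)

YES — reachable via ⟨t3, t3⟩ (2 firings)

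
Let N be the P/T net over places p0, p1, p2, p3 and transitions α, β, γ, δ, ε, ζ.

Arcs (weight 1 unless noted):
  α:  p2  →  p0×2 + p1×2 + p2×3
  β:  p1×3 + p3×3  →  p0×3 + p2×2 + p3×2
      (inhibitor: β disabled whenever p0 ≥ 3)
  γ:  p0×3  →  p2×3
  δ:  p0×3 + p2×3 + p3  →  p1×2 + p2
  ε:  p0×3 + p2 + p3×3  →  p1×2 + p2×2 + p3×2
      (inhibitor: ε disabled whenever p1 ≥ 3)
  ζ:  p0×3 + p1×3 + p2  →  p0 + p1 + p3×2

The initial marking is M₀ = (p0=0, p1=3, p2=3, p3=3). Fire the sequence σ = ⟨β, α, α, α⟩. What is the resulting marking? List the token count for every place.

step 1: fire β:  (p0=0, p1=3, p2=3, p3=3) → (p0=3, p1=0, p2=5, p3=2)
step 2: fire α:  (p0=3, p1=0, p2=5, p3=2) → (p0=5, p1=2, p2=7, p3=2)
step 3: fire α:  (p0=5, p1=2, p2=7, p3=2) → (p0=7, p1=4, p2=9, p3=2)
step 4: fire α:  (p0=7, p1=4, p2=9, p3=2) → (p0=9, p1=6, p2=11, p3=2)

(p0=9, p1=6, p2=11, p3=2)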